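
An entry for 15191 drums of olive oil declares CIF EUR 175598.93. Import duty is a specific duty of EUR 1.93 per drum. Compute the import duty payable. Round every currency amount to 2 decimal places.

Import duty: EUR 29318.63

Import duty = 15191 × 1.93 = 29318.63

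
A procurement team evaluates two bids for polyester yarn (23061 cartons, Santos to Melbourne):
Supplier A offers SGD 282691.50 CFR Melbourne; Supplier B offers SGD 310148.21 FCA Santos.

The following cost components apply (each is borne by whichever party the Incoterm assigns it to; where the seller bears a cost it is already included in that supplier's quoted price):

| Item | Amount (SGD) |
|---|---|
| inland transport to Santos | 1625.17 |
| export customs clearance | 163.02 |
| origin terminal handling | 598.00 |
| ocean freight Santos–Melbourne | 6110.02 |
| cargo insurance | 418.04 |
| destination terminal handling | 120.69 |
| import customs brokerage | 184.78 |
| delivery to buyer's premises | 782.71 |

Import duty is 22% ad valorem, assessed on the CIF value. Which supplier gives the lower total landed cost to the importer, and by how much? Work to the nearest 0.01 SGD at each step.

Supplier A (CFR):
CIF value = CFR price + insurance = 282691.50 + 418.04 = 283109.54
Import duty = 283109.54 × 22% = 62284.10
Buyer bears (A): 418.04 + 120.69 + 184.78 + 782.71 = 1506.22
Landed cost (A) = invoice 282691.50 + 1506.22 + duty 62284.10 = 346481.82
Supplier B (FCA):
CIF value = FCA price + origin terminal + freight + insurance = 310148.21 + 598.00 + 6110.02 + 418.04 = 317274.27
Import duty = 317274.27 × 22% = 69800.34
Buyer bears (B): 598.00 + 6110.02 + 418.04 + 120.69 + 184.78 + 782.71 = 8214.24
Landed cost (B) = invoice 310148.21 + 8214.24 + duty 69800.34 = 388162.79
Difference = |346481.82 − 388162.79| = 41680.97

Supplier A is cheaper by SGD 41680.97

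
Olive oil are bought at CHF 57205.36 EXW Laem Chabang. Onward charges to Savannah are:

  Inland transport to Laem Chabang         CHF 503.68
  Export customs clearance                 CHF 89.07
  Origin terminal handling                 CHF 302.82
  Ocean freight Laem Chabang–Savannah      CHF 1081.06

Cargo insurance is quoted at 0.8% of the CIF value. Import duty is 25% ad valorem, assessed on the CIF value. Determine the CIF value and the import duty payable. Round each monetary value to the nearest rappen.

CIF value: CHF 59659.26; import duty: CHF 14914.82

Let C be the CIF value. C = EXW price + pre-shipment costs + freight + 0.8% × C
C − 0.8% × C = 57205.36 + 503.68 + 89.07 + 302.82 + 1081.06
0.992 × C = 59181.99
C = 59181.99 / 0.992 = 59659.26
Insurance premium = 0.8% × 59659.26 = 477.27
Import duty = 59659.26 × 25% = 14914.82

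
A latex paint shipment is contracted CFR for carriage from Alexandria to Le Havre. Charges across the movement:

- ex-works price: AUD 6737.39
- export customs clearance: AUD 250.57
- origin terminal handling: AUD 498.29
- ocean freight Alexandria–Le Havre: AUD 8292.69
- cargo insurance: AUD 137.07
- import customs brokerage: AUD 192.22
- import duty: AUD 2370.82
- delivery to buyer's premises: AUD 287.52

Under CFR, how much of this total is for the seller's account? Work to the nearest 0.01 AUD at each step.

CFR: the seller pays costs through ocean freight to the destination port, but not insurance.
Seller's account: goods 6737.39 + export clearance 250.57 + origin terminal 498.29 + freight 8292.69 = 15778.94
Buyer's account: insurance 137.07 + brokerage 192.22 + duty 2370.82 + delivery 287.52 = 2987.63

Seller's account: AUD 15778.94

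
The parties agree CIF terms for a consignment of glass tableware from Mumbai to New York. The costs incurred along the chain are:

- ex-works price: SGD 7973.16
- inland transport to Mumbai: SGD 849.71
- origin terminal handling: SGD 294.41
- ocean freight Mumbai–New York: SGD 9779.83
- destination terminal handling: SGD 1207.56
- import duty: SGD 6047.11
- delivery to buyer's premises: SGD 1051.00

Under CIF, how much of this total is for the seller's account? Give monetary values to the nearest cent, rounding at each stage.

Seller's account: SGD 18897.11

CIF: the seller pays costs through ocean freight and marine insurance to the destination port.
Seller's account: goods 7973.16 + inland to port 849.71 + origin terminal 294.41 + freight 9779.83 = 18897.11
Buyer's account: destination terminal 1207.56 + duty 6047.11 + delivery 1051.00 = 8305.67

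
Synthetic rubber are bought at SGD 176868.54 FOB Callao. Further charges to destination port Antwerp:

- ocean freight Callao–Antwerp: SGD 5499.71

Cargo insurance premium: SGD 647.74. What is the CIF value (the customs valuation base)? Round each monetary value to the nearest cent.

CIF value: SGD 183015.99

CIF = FOB price + freight + insurance
CIF = 176868.54 + 5499.71 + 647.74 = 183015.99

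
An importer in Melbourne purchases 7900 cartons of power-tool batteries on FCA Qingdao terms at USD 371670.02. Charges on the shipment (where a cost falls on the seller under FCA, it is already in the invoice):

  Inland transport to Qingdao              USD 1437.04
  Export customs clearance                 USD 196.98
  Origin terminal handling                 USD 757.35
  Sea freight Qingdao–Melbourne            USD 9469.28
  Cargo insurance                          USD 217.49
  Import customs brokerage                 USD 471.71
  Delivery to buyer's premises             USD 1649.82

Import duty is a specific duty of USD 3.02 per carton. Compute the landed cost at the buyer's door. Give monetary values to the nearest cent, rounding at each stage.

Total landed cost: USD 408093.67

FCA: the seller delivers export-cleared goods to the carrier; the buyer bears costs from that point.
Already in the invoice (seller's account under FCA): inland to port, export clearance — exclude.
CIF value = FCA price + origin terminal + freight + insurance = 371670.02 + 757.35 + 9469.28 + 217.49 = 382114.14
Import duty = 7900 × 3.02 = 23858.00
Buyer bears: origin terminal 757.35 + freight 9469.28 + insurance 217.49 + brokerage 471.71 + delivery 1649.82 + duty 23858.00 = 36423.65
Landed cost = invoice 371670.02 + 36423.65 = 408093.67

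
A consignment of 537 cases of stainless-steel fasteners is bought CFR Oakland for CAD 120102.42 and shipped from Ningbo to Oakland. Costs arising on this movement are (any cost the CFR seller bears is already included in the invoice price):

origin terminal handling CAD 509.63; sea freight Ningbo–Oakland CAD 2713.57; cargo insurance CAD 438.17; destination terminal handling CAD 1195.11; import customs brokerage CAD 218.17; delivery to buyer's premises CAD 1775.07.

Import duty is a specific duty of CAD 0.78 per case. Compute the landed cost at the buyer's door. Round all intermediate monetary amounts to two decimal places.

CFR: the seller pays costs through ocean freight to the destination port, but not insurance.
Already in the invoice (seller's account under CFR): origin terminal, freight — exclude.
CIF value = CFR price + insurance = 120102.42 + 438.17 = 120540.59
Import duty = 537 × 0.78 = 418.86
Buyer bears: insurance 438.17 + destination terminal 1195.11 + brokerage 218.17 + delivery 1775.07 + duty 418.86 = 4045.38
Landed cost = invoice 120102.42 + 4045.38 = 124147.80

Total landed cost: CAD 124147.80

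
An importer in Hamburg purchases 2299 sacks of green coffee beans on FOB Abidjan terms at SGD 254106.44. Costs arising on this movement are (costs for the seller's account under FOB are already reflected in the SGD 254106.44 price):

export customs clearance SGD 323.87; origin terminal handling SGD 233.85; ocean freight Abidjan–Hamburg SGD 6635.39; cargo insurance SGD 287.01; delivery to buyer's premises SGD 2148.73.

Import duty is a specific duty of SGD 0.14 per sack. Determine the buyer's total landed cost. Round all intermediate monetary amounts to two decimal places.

FOB: the seller bears costs until goods are on board at the origin port; the buyer bears freight, insurance and all costs thereafter.
Already in the invoice (seller's account under FOB): export clearance, origin terminal — exclude.
CIF value = FOB price + freight + insurance = 254106.44 + 6635.39 + 287.01 = 261028.84
Import duty = 2299 × 0.14 = 321.86
Buyer bears: freight 6635.39 + insurance 287.01 + delivery 2148.73 + duty 321.86 = 9392.99
Landed cost = invoice 254106.44 + 9392.99 = 263499.43

Total landed cost: SGD 263499.43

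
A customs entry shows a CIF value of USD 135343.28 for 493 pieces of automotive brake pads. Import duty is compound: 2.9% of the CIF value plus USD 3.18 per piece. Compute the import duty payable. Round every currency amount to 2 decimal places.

Ad valorem component: 135343.28 × 2.9% = 3924.96
Specific component: 493 × 3.18 = 1567.74
Import duty = 3924.96 + 1567.74 = 5492.70

Import duty: USD 5492.70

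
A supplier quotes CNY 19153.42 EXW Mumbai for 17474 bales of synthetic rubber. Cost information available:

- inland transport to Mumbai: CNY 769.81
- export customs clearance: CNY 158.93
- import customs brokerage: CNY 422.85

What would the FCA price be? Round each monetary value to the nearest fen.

Not relevant to the conversion: brokerage — on the buyer under both terms; not part of either seller's price.
From EXW to FCA, the seller additionally bears: inland to port, export clearance.
FCA price = 19153.42 + 769.81 + 158.93 = 20082.16

FCA price: CNY 20082.16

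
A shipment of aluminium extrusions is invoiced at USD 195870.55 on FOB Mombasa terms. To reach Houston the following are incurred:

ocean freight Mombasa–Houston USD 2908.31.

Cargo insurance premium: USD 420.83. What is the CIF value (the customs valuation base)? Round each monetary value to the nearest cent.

CIF = FOB price + freight + insurance
CIF = 195870.55 + 2908.31 + 420.83 = 199199.69

CIF value: USD 199199.69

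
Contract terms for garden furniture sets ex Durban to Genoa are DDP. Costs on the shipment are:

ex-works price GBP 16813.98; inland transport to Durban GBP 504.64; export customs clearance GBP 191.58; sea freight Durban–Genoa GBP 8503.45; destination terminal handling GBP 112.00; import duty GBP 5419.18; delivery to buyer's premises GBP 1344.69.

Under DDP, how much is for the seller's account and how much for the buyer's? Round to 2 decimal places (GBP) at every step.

DDP: the seller bears all costs including import duty.
Seller's account: goods 16813.98 + inland to port 504.64 + export clearance 191.58 + freight 8503.45 + destination terminal 112.00 + duty 5419.18 + delivery 1344.69 = 32889.52
Buyer's account: 0.00

Seller: GBP 32889.52; buyer: GBP 0.00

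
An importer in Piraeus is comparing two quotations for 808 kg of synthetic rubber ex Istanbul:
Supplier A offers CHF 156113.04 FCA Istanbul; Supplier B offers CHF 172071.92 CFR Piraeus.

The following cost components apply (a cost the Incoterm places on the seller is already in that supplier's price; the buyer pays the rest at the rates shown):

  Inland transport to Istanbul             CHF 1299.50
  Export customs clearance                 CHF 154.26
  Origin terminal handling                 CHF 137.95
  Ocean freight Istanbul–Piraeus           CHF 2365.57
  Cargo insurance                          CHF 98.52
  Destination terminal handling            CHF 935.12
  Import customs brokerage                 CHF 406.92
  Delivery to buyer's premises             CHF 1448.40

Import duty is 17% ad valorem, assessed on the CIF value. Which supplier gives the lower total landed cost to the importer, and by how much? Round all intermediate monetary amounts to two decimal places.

Supplier A is cheaper by CHF 15742.77

Supplier A (FCA):
CIF value = FCA price + origin terminal + freight + insurance = 156113.04 + 137.95 + 2365.57 + 98.52 = 158715.08
Import duty = 158715.08 × 17% = 26981.56
Buyer bears (A): 137.95 + 2365.57 + 98.52 + 935.12 + 406.92 + 1448.40 = 5392.48
Landed cost (A) = invoice 156113.04 + 5392.48 + duty 26981.56 = 188487.08
Supplier B (CFR):
CIF value = CFR price + insurance = 172071.92 + 98.52 = 172170.44
Import duty = 172170.44 × 17% = 29268.97
Buyer bears (B): 98.52 + 935.12 + 406.92 + 1448.40 = 2888.96
Landed cost (B) = invoice 172071.92 + 2888.96 + duty 29268.97 = 204229.85
Difference = |188487.08 − 204229.85| = 15742.77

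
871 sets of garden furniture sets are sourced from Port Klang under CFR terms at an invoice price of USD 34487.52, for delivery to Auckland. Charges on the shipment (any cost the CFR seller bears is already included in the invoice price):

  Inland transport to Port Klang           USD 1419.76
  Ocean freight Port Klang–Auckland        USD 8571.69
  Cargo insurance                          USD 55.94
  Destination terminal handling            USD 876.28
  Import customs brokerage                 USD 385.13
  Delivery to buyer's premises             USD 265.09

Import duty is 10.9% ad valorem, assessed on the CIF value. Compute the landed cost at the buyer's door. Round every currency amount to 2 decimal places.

Total landed cost: USD 39835.20

CFR: the seller pays costs through ocean freight to the destination port, but not insurance.
Already in the invoice (seller's account under CFR): inland to port, freight — exclude.
CIF value = CFR price + insurance = 34487.52 + 55.94 = 34543.46
Import duty = 34543.46 × 10.9% = 3765.24
Buyer bears: insurance 55.94 + destination terminal 876.28 + brokerage 385.13 + delivery 265.09 + duty 3765.24 = 5347.68
Landed cost = invoice 34487.52 + 5347.68 = 39835.20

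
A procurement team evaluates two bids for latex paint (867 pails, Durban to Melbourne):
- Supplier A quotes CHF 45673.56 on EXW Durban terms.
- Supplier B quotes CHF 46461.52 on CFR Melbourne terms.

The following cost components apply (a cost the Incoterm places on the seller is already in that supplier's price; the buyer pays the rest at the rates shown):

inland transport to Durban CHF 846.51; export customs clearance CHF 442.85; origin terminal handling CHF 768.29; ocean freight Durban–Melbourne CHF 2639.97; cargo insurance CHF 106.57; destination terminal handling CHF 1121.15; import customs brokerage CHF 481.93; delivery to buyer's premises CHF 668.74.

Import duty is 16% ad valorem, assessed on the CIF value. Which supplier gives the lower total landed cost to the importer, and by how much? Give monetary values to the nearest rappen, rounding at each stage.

Supplier A (EXW):
CIF value = EXW price + inland to port + export clearance + origin terminal + freight + insurance = 45673.56 + 846.51 + 442.85 + 768.29 + 2639.97 + 106.57 = 50477.75
Import duty = 50477.75 × 16% = 8076.44
Buyer bears (A): 846.51 + 442.85 + 768.29 + 2639.97 + 106.57 + 1121.15 + 481.93 + 668.74 = 7076.01
Landed cost (A) = invoice 45673.56 + 7076.01 + duty 8076.44 = 60826.01
Supplier B (CFR):
CIF value = CFR price + insurance = 46461.52 + 106.57 = 46568.09
Import duty = 46568.09 × 16% = 7450.89
Buyer bears (B): 106.57 + 1121.15 + 481.93 + 668.74 = 2378.39
Landed cost (B) = invoice 46461.52 + 2378.39 + duty 7450.89 = 56290.80
Difference = |60826.01 − 56290.80| = 4535.21

Supplier B is cheaper by CHF 4535.21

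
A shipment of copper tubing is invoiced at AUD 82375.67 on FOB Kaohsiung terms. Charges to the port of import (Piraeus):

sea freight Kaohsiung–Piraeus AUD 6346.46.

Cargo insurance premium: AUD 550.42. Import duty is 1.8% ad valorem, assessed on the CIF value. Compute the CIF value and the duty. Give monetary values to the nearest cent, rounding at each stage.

CIF = FOB price + freight + insurance
CIF = 82375.67 + 6346.46 + 550.42 = 89272.55
Import duty = 89272.55 × 1.8% = 1606.91

CIF value: AUD 89272.55; import duty: AUD 1606.91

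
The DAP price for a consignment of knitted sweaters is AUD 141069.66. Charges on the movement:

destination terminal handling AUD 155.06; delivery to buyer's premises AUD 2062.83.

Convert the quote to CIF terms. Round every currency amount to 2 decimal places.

From DAP to CIF, the seller no longer bears: destination terminal, delivery.
CIF price = 141069.66 − 155.06 − 2062.83 = 138851.77

CIF price: AUD 138851.77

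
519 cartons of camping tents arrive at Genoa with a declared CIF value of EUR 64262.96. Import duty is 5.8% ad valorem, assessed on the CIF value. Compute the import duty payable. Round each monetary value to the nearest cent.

Import duty = 64262.96 × 5.8% = 3727.25

Import duty: EUR 3727.25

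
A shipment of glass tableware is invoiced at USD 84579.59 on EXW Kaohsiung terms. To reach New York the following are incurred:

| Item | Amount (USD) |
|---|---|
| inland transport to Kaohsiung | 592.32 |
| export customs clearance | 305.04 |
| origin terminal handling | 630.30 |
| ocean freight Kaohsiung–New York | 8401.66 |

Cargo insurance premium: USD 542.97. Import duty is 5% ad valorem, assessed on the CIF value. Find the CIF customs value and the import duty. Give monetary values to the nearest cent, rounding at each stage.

CIF = EXW price + pre-shipment costs + freight + insurance
CIF = 84579.59 + 592.32 + 305.04 + 630.30 + 8401.66 + 542.97 = 95051.88
Import duty = 95051.88 × 5% = 4752.59

CIF value: USD 95051.88; import duty: USD 4752.59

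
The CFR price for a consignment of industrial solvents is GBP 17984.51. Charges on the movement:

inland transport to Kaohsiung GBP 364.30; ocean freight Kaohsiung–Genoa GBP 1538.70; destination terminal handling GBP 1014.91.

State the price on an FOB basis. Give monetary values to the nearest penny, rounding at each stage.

Not relevant to the conversion: inland to port — on the seller under both CFR and FOB; already in the CFR price and stays in the FOB price. destination terminal — on the buyer under both terms; not part of either seller's price.
From CFR to FOB, the seller no longer bears: freight.
FOB price = 17984.51 − 1538.70 = 16445.81

FOB price: GBP 16445.81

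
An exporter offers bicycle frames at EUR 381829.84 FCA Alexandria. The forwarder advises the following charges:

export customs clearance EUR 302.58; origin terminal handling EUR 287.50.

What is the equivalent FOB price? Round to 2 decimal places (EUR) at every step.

FOB price: EUR 382117.34

Not relevant to the conversion: export clearance — on the seller under both FCA and FOB; already in the FCA price and stays in the FOB price.
From FCA to FOB, the seller additionally bears: origin terminal.
FOB price = 381829.84 + 287.50 = 382117.34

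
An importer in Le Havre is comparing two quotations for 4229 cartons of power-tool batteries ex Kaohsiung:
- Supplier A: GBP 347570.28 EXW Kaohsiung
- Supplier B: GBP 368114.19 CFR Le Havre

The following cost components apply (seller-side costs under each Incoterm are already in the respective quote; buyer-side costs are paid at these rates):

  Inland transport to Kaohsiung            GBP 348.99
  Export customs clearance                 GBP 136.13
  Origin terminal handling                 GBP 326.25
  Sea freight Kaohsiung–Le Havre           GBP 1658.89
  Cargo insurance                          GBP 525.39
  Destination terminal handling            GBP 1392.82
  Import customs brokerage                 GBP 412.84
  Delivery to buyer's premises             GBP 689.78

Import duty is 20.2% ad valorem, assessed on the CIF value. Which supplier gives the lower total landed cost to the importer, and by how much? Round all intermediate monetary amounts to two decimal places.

Supplier A (EXW):
CIF value = EXW price + inland to port + export clearance + origin terminal + freight + insurance = 347570.28 + 348.99 + 136.13 + 326.25 + 1658.89 + 525.39 = 350565.93
Import duty = 350565.93 × 20.2% = 70814.32
Buyer bears (A): 348.99 + 136.13 + 326.25 + 1658.89 + 525.39 + 1392.82 + 412.84 + 689.78 = 5491.09
Landed cost (A) = invoice 347570.28 + 5491.09 + duty 70814.32 = 423875.69
Supplier B (CFR):
CIF value = CFR price + insurance = 368114.19 + 525.39 = 368639.58
Import duty = 368639.58 × 20.2% = 74465.20
Buyer bears (B): 525.39 + 1392.82 + 412.84 + 689.78 = 3020.83
Landed cost (B) = invoice 368114.19 + 3020.83 + duty 74465.20 = 445600.22
Difference = |423875.69 − 445600.22| = 21724.53

Supplier A is cheaper by GBP 21724.53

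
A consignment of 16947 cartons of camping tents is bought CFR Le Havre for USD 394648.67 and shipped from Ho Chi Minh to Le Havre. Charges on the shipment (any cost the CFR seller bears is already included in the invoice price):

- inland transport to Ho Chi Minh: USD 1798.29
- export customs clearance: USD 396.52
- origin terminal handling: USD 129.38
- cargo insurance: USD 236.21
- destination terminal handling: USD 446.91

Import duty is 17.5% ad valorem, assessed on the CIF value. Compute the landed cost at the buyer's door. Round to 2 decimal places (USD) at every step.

Total landed cost: USD 464436.64

CFR: the seller pays costs through ocean freight to the destination port, but not insurance.
Already in the invoice (seller's account under CFR): inland to port, export clearance, origin terminal — exclude.
CIF value = CFR price + insurance = 394648.67 + 236.21 = 394884.88
Import duty = 394884.88 × 17.5% = 69104.85
Buyer bears: insurance 236.21 + destination terminal 446.91 + duty 69104.85 = 69787.97
Landed cost = invoice 394648.67 + 69787.97 = 464436.64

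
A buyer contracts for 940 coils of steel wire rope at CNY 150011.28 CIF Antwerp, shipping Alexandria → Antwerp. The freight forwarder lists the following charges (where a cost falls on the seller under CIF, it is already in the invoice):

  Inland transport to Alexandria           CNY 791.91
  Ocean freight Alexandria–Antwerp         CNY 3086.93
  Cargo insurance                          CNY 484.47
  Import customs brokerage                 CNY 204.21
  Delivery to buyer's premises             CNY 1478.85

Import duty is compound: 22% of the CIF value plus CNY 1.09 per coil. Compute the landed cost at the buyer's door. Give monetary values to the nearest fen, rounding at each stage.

Total landed cost: CNY 185721.42

CIF: the seller pays costs through ocean freight and marine insurance to the destination port.
Already in the invoice (seller's account under CIF): inland to port, freight, insurance — exclude.
The CIF price already equals the CIF value: 150011.28
Ad valorem component: 150011.28 × 22% = 33002.48
Specific component: 940 × 1.09 = 1024.60
Import duty = 33002.48 + 1024.60 = 34027.08
Buyer bears: brokerage 204.21 + delivery 1478.85 + duty 34027.08 = 35710.14
Landed cost = invoice 150011.28 + 35710.14 = 185721.42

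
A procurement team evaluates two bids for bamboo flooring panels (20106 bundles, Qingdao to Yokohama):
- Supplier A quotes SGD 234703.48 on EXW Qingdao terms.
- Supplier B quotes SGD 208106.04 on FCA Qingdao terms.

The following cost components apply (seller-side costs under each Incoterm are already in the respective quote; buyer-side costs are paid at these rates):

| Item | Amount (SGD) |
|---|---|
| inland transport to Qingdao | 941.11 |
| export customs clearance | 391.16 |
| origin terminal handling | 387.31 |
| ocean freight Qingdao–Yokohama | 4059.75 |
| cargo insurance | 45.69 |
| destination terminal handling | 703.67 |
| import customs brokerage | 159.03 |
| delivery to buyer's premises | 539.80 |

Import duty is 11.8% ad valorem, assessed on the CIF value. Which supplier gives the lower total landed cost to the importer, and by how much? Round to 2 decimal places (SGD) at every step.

Supplier B is cheaper by SGD 31225.41

Supplier A (EXW):
CIF value = EXW price + inland to port + export clearance + origin terminal + freight + insurance = 234703.48 + 941.11 + 391.16 + 387.31 + 4059.75 + 45.69 = 240528.50
Import duty = 240528.50 × 11.8% = 28382.36
Buyer bears (A): 941.11 + 391.16 + 387.31 + 4059.75 + 45.69 + 703.67 + 159.03 + 539.80 = 7227.52
Landed cost (A) = invoice 234703.48 + 7227.52 + duty 28382.36 = 270313.36
Supplier B (FCA):
CIF value = FCA price + origin terminal + freight + insurance = 208106.04 + 387.31 + 4059.75 + 45.69 = 212598.79
Import duty = 212598.79 × 11.8% = 25086.66
Buyer bears (B): 387.31 + 4059.75 + 45.69 + 703.67 + 159.03 + 539.80 = 5895.25
Landed cost (B) = invoice 208106.04 + 5895.25 + duty 25086.66 = 239087.95
Difference = |270313.36 − 239087.95| = 31225.41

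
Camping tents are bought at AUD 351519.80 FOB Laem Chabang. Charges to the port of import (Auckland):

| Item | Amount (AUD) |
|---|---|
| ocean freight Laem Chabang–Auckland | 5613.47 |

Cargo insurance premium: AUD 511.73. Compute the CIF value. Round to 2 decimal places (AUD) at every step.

CIF value: AUD 357645.00

CIF = FOB price + freight + insurance
CIF = 351519.80 + 5613.47 + 511.73 = 357645.00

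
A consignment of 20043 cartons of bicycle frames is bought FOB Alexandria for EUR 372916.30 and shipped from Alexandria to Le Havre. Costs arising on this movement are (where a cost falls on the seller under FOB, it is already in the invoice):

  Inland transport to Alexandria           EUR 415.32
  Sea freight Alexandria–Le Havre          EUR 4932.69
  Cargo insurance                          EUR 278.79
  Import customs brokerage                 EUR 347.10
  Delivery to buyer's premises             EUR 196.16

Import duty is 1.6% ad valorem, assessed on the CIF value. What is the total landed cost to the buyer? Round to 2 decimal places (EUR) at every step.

Total landed cost: EUR 384721.08

FOB: the seller bears costs until goods are on board at the origin port; the buyer bears freight, insurance and all costs thereafter.
Already in the invoice (seller's account under FOB): inland to port — exclude.
CIF value = FOB price + freight + insurance = 372916.30 + 4932.69 + 278.79 = 378127.78
Import duty = 378127.78 × 1.6% = 6050.04
Buyer bears: freight 4932.69 + insurance 278.79 + brokerage 347.10 + delivery 196.16 + duty 6050.04 = 11804.78
Landed cost = invoice 372916.30 + 11804.78 = 384721.08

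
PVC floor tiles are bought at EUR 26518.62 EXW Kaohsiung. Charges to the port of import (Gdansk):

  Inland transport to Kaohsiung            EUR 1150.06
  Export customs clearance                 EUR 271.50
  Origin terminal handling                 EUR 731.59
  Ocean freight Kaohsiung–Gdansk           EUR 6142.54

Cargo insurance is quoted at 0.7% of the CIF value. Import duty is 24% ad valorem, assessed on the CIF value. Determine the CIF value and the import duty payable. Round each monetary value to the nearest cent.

Let C be the CIF value. C = EXW price + pre-shipment costs + freight + 0.7% × C
C − 0.7% × C = 26518.62 + 1150.06 + 271.50 + 731.59 + 6142.54
0.993 × C = 34814.31
C = 34814.31 / 0.993 = 35059.73
Insurance premium = 0.7% × 35059.73 = 245.42
Import duty = 35059.73 × 24% = 8414.34

CIF value: EUR 35059.73; import duty: EUR 8414.34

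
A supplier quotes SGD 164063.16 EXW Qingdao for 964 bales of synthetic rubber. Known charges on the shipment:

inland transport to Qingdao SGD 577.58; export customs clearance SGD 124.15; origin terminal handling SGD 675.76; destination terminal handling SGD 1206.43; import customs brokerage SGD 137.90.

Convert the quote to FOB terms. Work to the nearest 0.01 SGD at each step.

FOB price: SGD 165440.65

Not relevant to the conversion: destination terminal, brokerage — on the buyer under both terms; not part of either seller's price.
From EXW to FOB, the seller additionally bears: inland to port, export clearance, origin terminal.
FOB price = 164063.16 + 577.58 + 124.15 + 675.76 = 165440.65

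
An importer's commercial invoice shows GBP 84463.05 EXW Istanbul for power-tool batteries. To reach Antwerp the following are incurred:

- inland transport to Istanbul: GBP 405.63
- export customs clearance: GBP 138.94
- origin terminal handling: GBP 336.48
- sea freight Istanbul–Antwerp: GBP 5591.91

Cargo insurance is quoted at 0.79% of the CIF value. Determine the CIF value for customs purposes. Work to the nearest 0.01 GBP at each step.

Let C be the CIF value. C = EXW price + pre-shipment costs + freight + 0.79% × C
C − 0.79% × C = 84463.05 + 405.63 + 138.94 + 336.48 + 5591.91
0.9921 × C = 90936.01
C = 90936.01 / 0.9921 = 91660.12
Insurance premium = 0.79% × 91660.12 = 724.11

CIF value: GBP 91660.12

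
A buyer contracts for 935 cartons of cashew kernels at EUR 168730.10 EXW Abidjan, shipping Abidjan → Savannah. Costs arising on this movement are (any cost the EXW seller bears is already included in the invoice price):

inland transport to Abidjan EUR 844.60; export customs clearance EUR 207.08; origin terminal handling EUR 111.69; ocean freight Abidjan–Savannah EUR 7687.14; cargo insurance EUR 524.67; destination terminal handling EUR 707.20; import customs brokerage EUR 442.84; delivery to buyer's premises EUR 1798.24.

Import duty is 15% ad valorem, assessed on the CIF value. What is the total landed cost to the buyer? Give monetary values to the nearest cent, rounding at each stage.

EXW: the seller makes goods available at their premises; the buyer bears all onward costs.
CIF value = EXW price + inland to port + export clearance + origin terminal + freight + insurance = 168730.10 + 844.60 + 207.08 + 111.69 + 7687.14 + 524.67 = 178105.28
Import duty = 178105.28 × 15% = 26715.79
Buyer bears: inland to port 844.60 + export clearance 207.08 + origin terminal 111.69 + freight 7687.14 + insurance 524.67 + destination terminal 707.20 + brokerage 442.84 + delivery 1798.24 + duty 26715.79 = 39039.25
Landed cost = invoice 168730.10 + 39039.25 = 207769.35

Total landed cost: EUR 207769.35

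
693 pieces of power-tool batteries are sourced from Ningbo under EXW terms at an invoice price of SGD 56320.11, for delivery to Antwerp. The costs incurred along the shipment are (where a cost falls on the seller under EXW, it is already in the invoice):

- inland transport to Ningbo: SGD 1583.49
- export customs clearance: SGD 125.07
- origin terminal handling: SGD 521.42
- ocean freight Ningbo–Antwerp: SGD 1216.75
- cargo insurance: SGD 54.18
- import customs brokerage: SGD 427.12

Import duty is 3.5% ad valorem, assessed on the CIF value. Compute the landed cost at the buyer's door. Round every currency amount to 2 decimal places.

Total landed cost: SGD 62341.88

EXW: the seller makes goods available at their premises; the buyer bears all onward costs.
CIF value = EXW price + inland to port + export clearance + origin terminal + freight + insurance = 56320.11 + 1583.49 + 125.07 + 521.42 + 1216.75 + 54.18 = 59821.02
Import duty = 59821.02 × 3.5% = 2093.74
Buyer bears: inland to port 1583.49 + export clearance 125.07 + origin terminal 521.42 + freight 1216.75 + insurance 54.18 + brokerage 427.12 + duty 2093.74 = 6021.77
Landed cost = invoice 56320.11 + 6021.77 = 62341.88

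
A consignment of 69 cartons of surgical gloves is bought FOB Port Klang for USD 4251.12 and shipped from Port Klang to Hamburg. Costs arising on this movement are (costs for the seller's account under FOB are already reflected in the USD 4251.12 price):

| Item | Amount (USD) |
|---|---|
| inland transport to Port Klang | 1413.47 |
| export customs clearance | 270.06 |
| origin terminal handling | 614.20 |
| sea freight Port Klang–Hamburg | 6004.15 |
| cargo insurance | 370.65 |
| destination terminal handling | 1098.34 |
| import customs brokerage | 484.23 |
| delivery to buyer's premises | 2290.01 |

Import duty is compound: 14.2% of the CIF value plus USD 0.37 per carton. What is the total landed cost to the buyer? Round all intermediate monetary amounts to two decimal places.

FOB: the seller bears costs until goods are on board at the origin port; the buyer bears freight, insurance and all costs thereafter.
Already in the invoice (seller's account under FOB): inland to port, export clearance, origin terminal — exclude.
CIF value = FOB price + freight + insurance = 4251.12 + 6004.15 + 370.65 = 10625.92
Ad valorem component: 10625.92 × 14.2% = 1508.88
Specific component: 69 × 0.37 = 25.53
Import duty = 1508.88 + 25.53 = 1534.41
Buyer bears: freight 6004.15 + insurance 370.65 + destination terminal 1098.34 + brokerage 484.23 + delivery 2290.01 + duty 1534.41 = 11781.79
Landed cost = invoice 4251.12 + 11781.79 = 16032.91

Total landed cost: USD 16032.91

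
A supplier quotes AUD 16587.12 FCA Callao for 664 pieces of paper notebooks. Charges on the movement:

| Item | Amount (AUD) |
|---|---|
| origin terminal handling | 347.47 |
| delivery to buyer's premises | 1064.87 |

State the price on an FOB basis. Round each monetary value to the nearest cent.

Not relevant to the conversion: delivery — on the buyer under both terms; not part of either seller's price.
From FCA to FOB, the seller additionally bears: origin terminal.
FOB price = 16587.12 + 347.47 = 16934.59

FOB price: AUD 16934.59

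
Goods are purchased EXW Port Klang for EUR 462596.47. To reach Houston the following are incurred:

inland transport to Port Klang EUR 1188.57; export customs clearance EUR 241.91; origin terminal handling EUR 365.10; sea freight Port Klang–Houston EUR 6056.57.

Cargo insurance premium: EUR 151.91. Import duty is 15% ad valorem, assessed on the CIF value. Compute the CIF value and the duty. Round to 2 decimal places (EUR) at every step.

CIF value: EUR 470600.53; import duty: EUR 70590.08

CIF = EXW price + pre-shipment costs + freight + insurance
CIF = 462596.47 + 1188.57 + 241.91 + 365.10 + 6056.57 + 151.91 = 470600.53
Import duty = 470600.53 × 15% = 70590.08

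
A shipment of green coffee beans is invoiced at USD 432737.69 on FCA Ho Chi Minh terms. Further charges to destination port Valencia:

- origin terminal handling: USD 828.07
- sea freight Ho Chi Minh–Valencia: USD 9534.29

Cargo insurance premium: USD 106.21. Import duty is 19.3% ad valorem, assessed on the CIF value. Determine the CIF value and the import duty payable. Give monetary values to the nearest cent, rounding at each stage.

CIF value: USD 443206.26; import duty: USD 85538.81

CIF = FCA price + pre-shipment costs + freight + insurance
CIF = 432737.69 + 828.07 + 9534.29 + 106.21 = 443206.26
Import duty = 443206.26 × 19.3% = 85538.81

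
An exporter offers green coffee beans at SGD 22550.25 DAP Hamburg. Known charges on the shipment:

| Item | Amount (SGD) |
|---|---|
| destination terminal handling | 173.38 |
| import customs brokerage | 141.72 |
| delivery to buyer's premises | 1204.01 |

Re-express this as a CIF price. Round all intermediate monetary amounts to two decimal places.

CIF price: SGD 21172.86

Not relevant to the conversion: brokerage — on the buyer under both terms; not part of either seller's price.
From DAP to CIF, the seller no longer bears: destination terminal, delivery.
CIF price = 22550.25 − 173.38 − 1204.01 = 21172.86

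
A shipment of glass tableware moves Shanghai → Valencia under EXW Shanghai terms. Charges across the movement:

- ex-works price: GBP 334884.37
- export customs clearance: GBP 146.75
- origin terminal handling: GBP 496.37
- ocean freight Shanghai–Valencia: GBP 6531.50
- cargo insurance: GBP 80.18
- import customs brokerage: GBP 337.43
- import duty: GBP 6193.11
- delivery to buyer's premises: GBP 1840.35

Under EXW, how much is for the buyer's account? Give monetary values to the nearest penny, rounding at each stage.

Buyer's account: GBP 15625.69

EXW: the seller makes goods available at their premises; the buyer bears all onward costs.
Seller's account: goods 334884.37 = 334884.37
Buyer's account: export clearance 146.75 + origin terminal 496.37 + freight 6531.50 + insurance 80.18 + brokerage 337.43 + duty 6193.11 + delivery 1840.35 = 15625.69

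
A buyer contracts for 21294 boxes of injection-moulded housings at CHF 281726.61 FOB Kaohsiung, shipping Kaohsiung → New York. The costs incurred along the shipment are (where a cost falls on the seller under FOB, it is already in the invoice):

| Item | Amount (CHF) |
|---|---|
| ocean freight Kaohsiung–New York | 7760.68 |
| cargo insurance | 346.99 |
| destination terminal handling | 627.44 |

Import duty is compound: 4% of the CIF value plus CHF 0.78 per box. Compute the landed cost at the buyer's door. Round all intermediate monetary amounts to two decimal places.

FOB: the seller bears costs until goods are on board at the origin port; the buyer bears freight, insurance and all costs thereafter.
CIF value = FOB price + freight + insurance = 281726.61 + 7760.68 + 346.99 = 289834.28
Ad valorem component: 289834.28 × 4% = 11593.37
Specific component: 21294 × 0.78 = 16609.32
Import duty = 11593.37 + 16609.32 = 28202.69
Buyer bears: freight 7760.68 + insurance 346.99 + destination terminal 627.44 + duty 28202.69 = 36937.80
Landed cost = invoice 281726.61 + 36937.80 = 318664.41

Total landed cost: CHF 318664.41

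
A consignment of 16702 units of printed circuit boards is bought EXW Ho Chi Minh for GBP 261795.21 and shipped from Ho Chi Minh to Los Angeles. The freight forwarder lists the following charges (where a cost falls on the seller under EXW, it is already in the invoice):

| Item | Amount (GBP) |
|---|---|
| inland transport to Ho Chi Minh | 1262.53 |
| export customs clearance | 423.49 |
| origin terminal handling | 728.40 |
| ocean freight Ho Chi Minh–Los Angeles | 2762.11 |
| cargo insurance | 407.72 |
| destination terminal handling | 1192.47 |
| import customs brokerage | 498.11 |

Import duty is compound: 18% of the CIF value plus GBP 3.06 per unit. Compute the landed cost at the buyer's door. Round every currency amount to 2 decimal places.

Total landed cost: GBP 368306.46

EXW: the seller makes goods available at their premises; the buyer bears all onward costs.
CIF value = EXW price + inland to port + export clearance + origin terminal + freight + insurance = 261795.21 + 1262.53 + 423.49 + 728.40 + 2762.11 + 407.72 = 267379.46
Ad valorem component: 267379.46 × 18% = 48128.30
Specific component: 16702 × 3.06 = 51108.12
Import duty = 48128.30 + 51108.12 = 99236.42
Buyer bears: inland to port 1262.53 + export clearance 423.49 + origin terminal 728.40 + freight 2762.11 + insurance 407.72 + destination terminal 1192.47 + brokerage 498.11 + duty 99236.42 = 106511.25
Landed cost = invoice 261795.21 + 106511.25 = 368306.46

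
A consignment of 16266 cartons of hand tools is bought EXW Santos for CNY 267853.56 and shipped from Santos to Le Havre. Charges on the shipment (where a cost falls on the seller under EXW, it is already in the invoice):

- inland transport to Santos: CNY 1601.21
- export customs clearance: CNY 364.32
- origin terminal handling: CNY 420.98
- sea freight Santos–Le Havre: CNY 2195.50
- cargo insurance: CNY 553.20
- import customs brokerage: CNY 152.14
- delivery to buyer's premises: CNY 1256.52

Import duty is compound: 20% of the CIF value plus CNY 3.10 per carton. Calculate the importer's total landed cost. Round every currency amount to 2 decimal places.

EXW: the seller makes goods available at their premises; the buyer bears all onward costs.
CIF value = EXW price + inland to port + export clearance + origin terminal + freight + insurance = 267853.56 + 1601.21 + 364.32 + 420.98 + 2195.50 + 553.20 = 272988.77
Ad valorem component: 272988.77 × 20% = 54597.75
Specific component: 16266 × 3.10 = 50424.60
Import duty = 54597.75 + 50424.60 = 105022.35
Buyer bears: inland to port 1601.21 + export clearance 364.32 + origin terminal 420.98 + freight 2195.50 + insurance 553.20 + brokerage 152.14 + delivery 1256.52 + duty 105022.35 = 111566.22
Landed cost = invoice 267853.56 + 111566.22 = 379419.78

Total landed cost: CNY 379419.78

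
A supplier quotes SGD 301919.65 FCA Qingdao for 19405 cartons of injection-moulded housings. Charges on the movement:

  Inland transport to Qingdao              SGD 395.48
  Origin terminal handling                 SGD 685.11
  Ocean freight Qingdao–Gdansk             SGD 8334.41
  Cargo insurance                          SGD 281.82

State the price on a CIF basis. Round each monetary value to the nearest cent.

CIF price: SGD 311220.99

Not relevant to the conversion: inland to port — on the seller under both FCA and CIF; already in the FCA price and stays in the CIF price.
From FCA to CIF, the seller additionally bears: origin terminal, freight, insurance.
CIF price = 301919.65 + 685.11 + 8334.41 + 281.82 = 311220.99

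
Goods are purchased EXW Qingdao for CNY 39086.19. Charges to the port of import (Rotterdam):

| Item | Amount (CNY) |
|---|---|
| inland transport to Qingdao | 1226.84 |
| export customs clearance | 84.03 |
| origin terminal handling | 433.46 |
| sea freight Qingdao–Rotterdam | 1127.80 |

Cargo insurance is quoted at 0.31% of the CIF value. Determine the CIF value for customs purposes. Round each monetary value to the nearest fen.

Let C be the CIF value. C = EXW price + pre-shipment costs + freight + 0.31% × C
C − 0.31% × C = 39086.19 + 1226.84 + 84.03 + 433.46 + 1127.80
0.9969 × C = 41958.32
C = 41958.32 / 0.9969 = 42088.80
Insurance premium = 0.31% × 42088.80 = 130.48

CIF value: CNY 42088.80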